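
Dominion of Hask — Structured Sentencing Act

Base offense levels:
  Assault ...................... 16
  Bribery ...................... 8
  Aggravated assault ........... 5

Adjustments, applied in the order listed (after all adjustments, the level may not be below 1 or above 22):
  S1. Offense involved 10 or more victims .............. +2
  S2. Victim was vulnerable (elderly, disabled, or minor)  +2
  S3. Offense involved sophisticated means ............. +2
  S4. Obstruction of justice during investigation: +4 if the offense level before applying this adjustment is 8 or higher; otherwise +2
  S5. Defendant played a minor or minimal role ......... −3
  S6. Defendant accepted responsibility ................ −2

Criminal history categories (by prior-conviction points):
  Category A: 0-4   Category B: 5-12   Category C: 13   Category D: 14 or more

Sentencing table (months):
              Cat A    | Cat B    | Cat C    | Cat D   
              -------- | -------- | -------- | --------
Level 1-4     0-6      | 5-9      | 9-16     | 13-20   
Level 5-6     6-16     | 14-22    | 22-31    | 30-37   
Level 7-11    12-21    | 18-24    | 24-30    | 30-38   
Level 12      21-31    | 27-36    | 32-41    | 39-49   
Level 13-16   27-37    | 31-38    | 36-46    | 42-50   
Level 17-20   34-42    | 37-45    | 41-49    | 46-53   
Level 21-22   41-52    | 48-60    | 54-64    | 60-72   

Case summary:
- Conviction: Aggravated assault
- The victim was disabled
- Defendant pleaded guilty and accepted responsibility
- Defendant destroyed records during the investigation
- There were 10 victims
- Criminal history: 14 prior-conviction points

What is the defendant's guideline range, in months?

30-38 months

Base offense level for aggravated assault: 5.
S1 applies: 5 + 2 = 7.
S2 applies: 7 + 2 = 9.
S4 applies (level before this adjustment is 9 ≥ 8, so +4): 9 + 4 = 13.
S5 does not apply.
S6 applies: 13 − 2 = 11.
Final offense level: 11.
Criminal history: 14 prior points → Category D (14+).
Level 11 falls in the 7-11 band.
Grid: Level 7-11 × Category D = 30-38 months.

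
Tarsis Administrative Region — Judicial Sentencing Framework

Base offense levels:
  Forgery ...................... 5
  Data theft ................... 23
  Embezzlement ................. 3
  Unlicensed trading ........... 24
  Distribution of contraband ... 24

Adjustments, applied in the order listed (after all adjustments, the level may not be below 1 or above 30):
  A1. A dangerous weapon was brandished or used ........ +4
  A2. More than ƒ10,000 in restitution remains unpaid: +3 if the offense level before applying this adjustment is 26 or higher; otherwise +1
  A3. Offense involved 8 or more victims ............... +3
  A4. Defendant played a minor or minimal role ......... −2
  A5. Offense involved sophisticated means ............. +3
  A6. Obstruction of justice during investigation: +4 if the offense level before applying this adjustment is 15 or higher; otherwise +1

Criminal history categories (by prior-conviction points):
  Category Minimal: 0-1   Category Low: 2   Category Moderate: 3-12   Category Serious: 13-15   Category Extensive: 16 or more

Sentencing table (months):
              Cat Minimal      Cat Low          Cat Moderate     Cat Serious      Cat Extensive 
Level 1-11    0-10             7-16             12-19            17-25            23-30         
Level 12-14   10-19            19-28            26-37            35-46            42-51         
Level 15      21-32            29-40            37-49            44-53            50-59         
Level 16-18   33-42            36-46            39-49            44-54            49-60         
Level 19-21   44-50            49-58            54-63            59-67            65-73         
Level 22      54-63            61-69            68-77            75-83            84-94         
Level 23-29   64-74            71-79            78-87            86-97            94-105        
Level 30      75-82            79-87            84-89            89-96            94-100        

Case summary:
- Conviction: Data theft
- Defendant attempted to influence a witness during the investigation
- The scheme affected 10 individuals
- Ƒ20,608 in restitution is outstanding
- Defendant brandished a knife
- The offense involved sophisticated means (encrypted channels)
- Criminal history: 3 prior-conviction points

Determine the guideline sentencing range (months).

84-89 months

Base offense level for data theft: 23.
A1 applies: 23 + 4 = 27.
A2 applies (level before this adjustment is 27 ≥ 26, so +3): 27 + 3 = 30.
A3 applies: 30 + 3 = 33.
A4 does not apply.
A5 applies: 33 + 3 = 36.
A6 applies (level before this adjustment is 36 ≥ 15, so +4): 36 + 4 = 40.
Level 40 exceeds the maximum of 30; capped at 30.
Final offense level: 30.
Criminal history: 3 prior points → Category Moderate (3-12).
Level 30 falls in the 30 band.
Grid: Level 30 × Category Moderate = 84-89 months.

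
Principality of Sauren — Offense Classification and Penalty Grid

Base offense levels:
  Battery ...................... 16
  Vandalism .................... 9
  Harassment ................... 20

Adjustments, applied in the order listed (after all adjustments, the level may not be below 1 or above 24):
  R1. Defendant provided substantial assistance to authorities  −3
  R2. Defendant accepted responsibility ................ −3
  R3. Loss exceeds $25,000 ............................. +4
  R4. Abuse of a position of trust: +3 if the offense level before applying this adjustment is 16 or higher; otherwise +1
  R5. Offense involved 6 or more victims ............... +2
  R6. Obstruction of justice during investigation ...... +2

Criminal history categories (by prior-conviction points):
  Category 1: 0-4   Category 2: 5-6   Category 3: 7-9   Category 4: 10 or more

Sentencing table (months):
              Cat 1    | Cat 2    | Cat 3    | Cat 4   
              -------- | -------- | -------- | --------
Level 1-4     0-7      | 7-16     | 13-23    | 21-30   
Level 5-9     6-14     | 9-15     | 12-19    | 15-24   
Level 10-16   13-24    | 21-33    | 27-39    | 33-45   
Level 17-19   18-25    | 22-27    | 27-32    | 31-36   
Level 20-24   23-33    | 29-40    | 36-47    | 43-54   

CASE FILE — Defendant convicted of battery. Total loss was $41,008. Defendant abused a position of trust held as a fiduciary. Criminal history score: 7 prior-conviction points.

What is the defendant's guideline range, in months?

36-47 months

Base offense level for battery: 16.
R1 does not apply.
R3 applies: 16 + 4 = 20.
R4 applies (level before this adjustment is 20 ≥ 16, so +3): 20 + 3 = 23.
R5 does not apply.
R6 does not apply.
Final offense level: 23.
Criminal history: 7 prior points → Category 3 (7-9).
Level 23 falls in the 20-24 band.
Grid: Level 20-24 × Category 3 = 36-47 months.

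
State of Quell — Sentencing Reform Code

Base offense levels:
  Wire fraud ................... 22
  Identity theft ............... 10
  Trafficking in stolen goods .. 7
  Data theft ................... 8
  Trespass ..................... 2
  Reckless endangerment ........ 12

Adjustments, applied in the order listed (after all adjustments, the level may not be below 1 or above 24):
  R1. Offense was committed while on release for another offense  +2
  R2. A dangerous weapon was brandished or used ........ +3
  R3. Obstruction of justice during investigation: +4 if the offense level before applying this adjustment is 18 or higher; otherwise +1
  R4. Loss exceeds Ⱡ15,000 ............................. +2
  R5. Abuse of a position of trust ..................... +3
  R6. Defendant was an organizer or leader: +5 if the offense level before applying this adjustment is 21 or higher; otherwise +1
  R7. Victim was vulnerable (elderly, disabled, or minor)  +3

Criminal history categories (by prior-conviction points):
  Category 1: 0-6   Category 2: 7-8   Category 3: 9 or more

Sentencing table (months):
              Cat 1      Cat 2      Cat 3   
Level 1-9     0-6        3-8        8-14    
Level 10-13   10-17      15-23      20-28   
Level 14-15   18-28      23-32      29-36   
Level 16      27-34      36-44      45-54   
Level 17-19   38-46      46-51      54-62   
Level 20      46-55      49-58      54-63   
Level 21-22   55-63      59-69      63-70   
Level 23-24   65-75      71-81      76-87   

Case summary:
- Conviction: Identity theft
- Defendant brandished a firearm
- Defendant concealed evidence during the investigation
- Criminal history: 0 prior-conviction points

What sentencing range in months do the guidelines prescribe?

Base offense level for identity theft: 10.
R1 does not apply.
R2 applies: 10 + 3 = 13.
R3 applies (level before this adjustment is 13 < 18, so +1): 13 + 1 = 14.
R5 does not apply.
R7 does not apply.
Final offense level: 14.
Criminal history: 0 prior points → Category 1 (0-6).
Level 14 falls in the 14-15 band.
Grid: Level 14-15 × Category 1 = 18-28 months.

18-28 months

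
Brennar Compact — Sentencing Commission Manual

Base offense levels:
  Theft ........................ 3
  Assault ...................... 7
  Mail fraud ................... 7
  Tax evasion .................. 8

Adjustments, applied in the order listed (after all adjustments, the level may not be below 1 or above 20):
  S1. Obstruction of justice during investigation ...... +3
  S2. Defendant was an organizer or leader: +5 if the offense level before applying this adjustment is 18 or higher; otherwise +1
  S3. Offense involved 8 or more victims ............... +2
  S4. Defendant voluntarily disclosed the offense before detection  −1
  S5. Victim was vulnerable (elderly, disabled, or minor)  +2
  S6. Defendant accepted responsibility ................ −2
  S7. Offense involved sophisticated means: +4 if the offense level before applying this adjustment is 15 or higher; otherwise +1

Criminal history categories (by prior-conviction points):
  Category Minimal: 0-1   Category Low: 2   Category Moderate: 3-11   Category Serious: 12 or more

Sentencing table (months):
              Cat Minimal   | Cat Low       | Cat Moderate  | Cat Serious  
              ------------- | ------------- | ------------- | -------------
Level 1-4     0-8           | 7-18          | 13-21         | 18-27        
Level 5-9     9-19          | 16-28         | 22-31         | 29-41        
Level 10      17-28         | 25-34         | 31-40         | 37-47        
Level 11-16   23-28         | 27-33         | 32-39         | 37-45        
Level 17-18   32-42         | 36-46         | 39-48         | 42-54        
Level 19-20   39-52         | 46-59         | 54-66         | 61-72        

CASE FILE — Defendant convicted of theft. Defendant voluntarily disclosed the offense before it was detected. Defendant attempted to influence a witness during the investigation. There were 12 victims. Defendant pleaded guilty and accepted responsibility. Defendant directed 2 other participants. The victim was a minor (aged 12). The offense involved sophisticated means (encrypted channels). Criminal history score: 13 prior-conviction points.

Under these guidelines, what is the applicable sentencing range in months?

Base offense level for theft: 3.
S1 applies: 3 + 3 = 6.
S2 applies (level before this adjustment is 6 < 18, so +1): 6 + 1 = 7.
S3 applies: 7 + 2 = 9.
S4 applies: 9 − 1 = 8.
S5 applies: 8 + 2 = 10.
S6 applies: 10 − 2 = 8.
S7 applies (level before this adjustment is 8 < 15, so +1): 8 + 1 = 9.
Final offense level: 9.
Criminal history: 13 prior points → Category Serious (12+).
Level 9 falls in the 5-9 band.
Grid: Level 5-9 × Category Serious = 29-41 months.

29-41 months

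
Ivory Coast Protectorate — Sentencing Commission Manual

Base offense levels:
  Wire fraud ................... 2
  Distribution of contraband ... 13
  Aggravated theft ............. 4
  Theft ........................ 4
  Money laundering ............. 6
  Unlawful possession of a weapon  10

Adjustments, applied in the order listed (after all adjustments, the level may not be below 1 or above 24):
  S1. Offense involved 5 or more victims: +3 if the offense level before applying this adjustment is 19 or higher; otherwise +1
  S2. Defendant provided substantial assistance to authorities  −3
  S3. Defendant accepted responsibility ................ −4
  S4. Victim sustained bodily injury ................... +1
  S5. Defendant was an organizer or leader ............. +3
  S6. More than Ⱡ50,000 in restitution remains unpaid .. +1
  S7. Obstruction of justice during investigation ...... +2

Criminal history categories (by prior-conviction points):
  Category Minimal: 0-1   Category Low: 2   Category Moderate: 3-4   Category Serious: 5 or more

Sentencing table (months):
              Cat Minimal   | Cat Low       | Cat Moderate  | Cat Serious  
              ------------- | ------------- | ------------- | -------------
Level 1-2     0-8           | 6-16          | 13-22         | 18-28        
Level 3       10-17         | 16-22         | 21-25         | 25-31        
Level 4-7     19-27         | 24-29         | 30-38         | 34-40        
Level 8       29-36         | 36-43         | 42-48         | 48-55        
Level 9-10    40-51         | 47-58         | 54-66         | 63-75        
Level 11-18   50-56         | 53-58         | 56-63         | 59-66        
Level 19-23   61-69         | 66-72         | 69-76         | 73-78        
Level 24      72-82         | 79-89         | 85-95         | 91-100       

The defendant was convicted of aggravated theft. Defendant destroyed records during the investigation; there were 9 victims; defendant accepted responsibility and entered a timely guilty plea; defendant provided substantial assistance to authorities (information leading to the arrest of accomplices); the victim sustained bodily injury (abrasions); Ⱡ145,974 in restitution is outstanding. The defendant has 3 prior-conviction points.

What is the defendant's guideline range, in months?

Base offense level for aggravated theft: 4.
S1 applies (level before this adjustment is 4 < 19, so +1): 4 + 1 = 5.
S2 applies: 5 − 3 = 2.
S3 applies: 2 − 4 = -2.
S4 applies: -2 + 1 = -1.
S6 applies: -1 + 1 = 0.
S7 applies: 0 + 2 = 2.
Final offense level: 2.
Criminal history: 3 prior points → Category Moderate (3-4).
Level 2 falls in the 1-2 band.
Grid: Level 1-2 × Category Moderate = 13-22 months.

13-22 months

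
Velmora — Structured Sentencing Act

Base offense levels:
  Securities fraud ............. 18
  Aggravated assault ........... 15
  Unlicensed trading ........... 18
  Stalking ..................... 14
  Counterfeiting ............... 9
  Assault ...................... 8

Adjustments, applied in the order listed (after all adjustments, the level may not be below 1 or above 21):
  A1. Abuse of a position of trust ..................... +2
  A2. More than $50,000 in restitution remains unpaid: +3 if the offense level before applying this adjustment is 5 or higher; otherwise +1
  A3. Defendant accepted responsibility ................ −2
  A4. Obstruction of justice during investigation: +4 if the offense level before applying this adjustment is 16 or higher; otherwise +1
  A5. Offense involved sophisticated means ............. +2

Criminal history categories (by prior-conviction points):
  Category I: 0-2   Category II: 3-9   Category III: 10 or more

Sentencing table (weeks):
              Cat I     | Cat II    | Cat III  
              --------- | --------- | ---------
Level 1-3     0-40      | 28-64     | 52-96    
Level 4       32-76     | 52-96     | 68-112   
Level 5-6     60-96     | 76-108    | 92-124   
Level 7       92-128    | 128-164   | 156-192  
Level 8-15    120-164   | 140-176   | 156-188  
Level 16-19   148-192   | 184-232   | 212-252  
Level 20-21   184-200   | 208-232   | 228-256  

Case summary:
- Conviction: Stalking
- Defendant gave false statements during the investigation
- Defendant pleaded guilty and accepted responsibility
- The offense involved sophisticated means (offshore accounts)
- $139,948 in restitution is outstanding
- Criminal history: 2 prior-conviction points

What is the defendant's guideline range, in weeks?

148-192 weeks

Base offense level for stalking: 14.
A2 applies (level before this adjustment is 14 ≥ 5, so +3): 14 + 3 = 17.
A3 applies: 17 − 2 = 15.
A4 applies (level before this adjustment is 15 < 16, so +1): 15 + 1 = 16.
A5 applies: 16 + 2 = 18.
Final offense level: 18.
Criminal history: 2 prior points → Category I (0-2).
Level 18 falls in the 16-19 band.
Grid: Level 16-19 × Category I = 148-192 weeks.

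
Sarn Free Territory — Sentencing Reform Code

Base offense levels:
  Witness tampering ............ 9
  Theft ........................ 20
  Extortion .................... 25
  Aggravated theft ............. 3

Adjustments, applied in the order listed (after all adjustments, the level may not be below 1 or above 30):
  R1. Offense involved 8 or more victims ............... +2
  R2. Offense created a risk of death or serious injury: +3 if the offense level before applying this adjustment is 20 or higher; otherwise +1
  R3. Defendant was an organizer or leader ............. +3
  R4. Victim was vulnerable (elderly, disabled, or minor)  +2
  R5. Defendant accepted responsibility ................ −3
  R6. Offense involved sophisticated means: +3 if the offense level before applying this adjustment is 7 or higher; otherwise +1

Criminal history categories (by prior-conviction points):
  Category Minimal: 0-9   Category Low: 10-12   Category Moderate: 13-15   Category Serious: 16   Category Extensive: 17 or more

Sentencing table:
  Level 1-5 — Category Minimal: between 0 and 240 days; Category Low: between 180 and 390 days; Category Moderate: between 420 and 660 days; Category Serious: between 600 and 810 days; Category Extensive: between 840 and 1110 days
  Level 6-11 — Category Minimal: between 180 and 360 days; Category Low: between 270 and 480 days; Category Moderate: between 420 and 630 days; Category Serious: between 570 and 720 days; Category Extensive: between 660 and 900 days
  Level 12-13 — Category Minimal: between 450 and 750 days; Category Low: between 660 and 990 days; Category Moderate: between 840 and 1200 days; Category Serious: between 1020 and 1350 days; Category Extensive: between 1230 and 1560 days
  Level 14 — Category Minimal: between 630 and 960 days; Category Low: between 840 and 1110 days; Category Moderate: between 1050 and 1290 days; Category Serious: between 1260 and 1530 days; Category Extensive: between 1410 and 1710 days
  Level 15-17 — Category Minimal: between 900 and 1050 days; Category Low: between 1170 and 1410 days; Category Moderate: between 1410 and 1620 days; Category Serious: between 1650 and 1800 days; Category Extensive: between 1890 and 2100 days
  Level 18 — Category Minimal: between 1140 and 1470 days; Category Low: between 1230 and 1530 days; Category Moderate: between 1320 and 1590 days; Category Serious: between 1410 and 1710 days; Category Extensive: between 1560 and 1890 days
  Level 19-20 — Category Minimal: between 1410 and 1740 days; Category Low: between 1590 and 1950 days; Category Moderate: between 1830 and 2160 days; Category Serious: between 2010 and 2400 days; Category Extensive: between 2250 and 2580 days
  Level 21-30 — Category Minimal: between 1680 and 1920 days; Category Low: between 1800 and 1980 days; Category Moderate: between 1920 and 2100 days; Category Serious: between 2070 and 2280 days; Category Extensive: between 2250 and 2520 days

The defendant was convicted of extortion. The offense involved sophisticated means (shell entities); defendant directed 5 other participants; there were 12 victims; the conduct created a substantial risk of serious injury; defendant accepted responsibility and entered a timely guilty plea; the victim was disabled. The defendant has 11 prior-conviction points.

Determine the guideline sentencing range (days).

1800-1980 days

Base offense level for extortion: 25.
R1 applies: 25 + 2 = 27.
R2 applies (level before this adjustment is 27 ≥ 20, so +3): 27 + 3 = 30.
R3 applies: 30 + 3 = 33.
R4 applies: 33 + 2 = 35.
R5 applies: 35 − 3 = 32.
R6 applies (level before this adjustment is 32 ≥ 7, so +3): 32 + 3 = 35.
Level 35 exceeds the maximum of 30; capped at 30.
Final offense level: 30.
Criminal history: 11 prior points → Category Low (10-12).
Level 30 falls in the 21-30 band.
Grid: Level 21-30 × Category Low = 1800-1980 days.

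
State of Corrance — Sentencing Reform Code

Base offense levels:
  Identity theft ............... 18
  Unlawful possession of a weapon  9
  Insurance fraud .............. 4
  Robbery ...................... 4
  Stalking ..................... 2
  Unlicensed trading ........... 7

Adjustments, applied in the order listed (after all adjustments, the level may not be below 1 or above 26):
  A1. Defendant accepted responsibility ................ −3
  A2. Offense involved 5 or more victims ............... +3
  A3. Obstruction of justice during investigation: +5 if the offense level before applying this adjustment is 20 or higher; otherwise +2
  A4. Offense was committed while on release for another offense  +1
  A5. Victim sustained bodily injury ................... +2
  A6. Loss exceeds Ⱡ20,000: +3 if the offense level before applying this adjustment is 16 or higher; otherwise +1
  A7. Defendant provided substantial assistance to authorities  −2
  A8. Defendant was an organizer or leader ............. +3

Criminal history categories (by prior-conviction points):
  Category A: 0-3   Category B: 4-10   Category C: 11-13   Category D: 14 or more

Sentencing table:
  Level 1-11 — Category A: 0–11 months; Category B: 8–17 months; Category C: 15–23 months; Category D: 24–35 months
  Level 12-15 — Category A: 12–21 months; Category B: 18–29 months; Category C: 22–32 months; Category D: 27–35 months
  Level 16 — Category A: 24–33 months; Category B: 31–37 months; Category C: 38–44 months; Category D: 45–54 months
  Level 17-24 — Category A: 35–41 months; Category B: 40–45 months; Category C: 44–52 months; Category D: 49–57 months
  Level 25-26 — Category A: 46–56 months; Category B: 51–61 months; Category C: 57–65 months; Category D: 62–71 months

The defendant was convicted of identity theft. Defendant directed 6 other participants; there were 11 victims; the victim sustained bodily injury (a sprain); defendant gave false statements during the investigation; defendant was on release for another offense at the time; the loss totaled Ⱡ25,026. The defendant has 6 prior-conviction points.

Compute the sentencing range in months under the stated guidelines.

Base offense level for identity theft: 18.
A1 does not apply.
A2 applies: 18 + 3 = 21.
A3 applies (level before this adjustment is 21 ≥ 20, so +5): 21 + 5 = 26.
A4 applies: 26 + 1 = 27.
A5 applies: 27 + 2 = 29.
A6 applies (level before this adjustment is 29 ≥ 16, so +3): 29 + 3 = 32.
A7 does not apply.
A8 applies: 32 + 3 = 35.
Level 35 exceeds the maximum of 26; capped at 26.
Final offense level: 26.
Criminal history: 6 prior points → Category B (4-10).
Level 26 falls in the 25-26 band.
Grid: Level 25-26 × Category B = 51-61 months.

51-61 months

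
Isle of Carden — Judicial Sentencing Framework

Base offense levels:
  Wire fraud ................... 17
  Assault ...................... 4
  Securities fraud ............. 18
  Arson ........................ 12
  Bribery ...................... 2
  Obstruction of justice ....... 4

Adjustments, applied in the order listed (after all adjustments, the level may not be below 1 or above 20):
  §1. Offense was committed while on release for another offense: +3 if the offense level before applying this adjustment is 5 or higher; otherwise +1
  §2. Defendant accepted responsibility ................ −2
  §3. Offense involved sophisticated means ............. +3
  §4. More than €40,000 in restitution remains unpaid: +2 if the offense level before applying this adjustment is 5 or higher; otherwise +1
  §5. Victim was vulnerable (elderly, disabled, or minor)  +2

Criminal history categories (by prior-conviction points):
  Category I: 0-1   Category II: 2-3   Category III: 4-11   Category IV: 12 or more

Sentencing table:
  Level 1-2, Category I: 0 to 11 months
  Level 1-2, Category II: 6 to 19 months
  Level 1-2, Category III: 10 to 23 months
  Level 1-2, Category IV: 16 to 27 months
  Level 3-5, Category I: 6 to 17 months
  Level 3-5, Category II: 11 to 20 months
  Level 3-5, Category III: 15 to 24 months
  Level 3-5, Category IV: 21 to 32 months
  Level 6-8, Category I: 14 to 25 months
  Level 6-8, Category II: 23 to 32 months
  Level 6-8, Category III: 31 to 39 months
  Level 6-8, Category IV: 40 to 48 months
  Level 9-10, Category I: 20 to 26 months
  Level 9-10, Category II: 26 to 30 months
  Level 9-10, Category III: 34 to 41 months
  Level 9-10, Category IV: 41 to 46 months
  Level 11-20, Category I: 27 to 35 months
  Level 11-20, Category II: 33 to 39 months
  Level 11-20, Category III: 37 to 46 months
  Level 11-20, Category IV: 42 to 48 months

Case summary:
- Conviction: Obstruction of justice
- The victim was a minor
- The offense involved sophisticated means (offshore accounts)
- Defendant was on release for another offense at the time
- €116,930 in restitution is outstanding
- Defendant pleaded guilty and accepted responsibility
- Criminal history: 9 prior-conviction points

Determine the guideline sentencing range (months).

Base offense level for obstruction of justice: 4.
§1 applies (level before this adjustment is 4 < 5, so +1): 4 + 1 = 5.
§2 applies: 5 − 2 = 3.
§3 applies: 3 + 3 = 6.
§4 applies (level before this adjustment is 6 ≥ 5, so +2): 6 + 2 = 8.
§5 applies: 8 + 2 = 10.
Final offense level: 10.
Criminal history: 9 prior points → Category III (4-11).
Level 10 falls in the 9-10 band.
Grid: Level 9-10 × Category III = 34-41 months.

34-41 months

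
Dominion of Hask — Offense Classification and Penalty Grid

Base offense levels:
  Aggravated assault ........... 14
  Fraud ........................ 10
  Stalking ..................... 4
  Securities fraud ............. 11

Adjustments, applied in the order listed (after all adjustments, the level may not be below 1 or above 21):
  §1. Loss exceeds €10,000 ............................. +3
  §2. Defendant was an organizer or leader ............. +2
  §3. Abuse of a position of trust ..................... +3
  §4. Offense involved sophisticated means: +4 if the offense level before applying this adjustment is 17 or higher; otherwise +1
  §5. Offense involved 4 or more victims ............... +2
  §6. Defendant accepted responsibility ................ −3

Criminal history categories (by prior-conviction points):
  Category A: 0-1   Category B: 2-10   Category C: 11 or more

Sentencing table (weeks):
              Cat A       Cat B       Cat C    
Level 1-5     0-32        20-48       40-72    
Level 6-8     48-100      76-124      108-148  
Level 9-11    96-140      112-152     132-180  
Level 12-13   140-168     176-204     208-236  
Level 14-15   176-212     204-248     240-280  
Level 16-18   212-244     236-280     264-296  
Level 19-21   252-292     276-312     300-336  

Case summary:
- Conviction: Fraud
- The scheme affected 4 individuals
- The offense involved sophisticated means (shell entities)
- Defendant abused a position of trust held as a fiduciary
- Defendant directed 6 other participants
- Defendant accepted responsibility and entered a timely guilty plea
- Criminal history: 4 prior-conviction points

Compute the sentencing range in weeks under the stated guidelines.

Base offense level for fraud: 10.
§1 does not apply.
§2 applies: 10 + 2 = 12.
§3 applies: 12 + 3 = 15.
§4 applies (level before this adjustment is 15 < 17, so +1): 15 + 1 = 16.
§5 applies: 16 + 2 = 18.
§6 applies: 18 − 3 = 15.
Final offense level: 15.
Criminal history: 4 prior points → Category B (2-10).
Level 15 falls in the 14-15 band.
Grid: Level 14-15 × Category B = 204-248 weeks.

204-248 weeks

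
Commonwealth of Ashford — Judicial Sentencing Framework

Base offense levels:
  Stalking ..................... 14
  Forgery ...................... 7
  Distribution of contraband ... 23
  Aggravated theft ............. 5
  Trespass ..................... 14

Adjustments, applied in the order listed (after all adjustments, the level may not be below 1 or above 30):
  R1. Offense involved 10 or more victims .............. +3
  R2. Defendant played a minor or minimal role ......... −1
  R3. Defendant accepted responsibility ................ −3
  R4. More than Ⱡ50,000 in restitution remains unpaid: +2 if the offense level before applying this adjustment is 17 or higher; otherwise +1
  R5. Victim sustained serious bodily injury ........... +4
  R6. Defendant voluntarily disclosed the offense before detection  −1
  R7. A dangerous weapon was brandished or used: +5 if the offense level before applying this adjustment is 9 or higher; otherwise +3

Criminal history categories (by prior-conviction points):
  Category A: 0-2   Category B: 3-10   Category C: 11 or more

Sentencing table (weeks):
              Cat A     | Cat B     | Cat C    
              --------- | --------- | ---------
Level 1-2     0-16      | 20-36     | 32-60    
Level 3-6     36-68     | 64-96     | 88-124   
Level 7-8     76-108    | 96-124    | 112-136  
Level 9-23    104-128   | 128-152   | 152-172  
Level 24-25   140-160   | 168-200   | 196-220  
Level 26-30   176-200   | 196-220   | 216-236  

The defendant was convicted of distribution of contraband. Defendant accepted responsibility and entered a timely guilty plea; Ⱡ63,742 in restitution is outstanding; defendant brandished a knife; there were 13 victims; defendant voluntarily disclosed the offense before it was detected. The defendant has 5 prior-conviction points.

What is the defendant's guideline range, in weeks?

Base offense level for distribution of contraband: 23.
R1 applies: 23 + 3 = 26.
R3 applies: 26 − 3 = 23.
R4 applies (level before this adjustment is 23 ≥ 17, so +2): 23 + 2 = 25.
R6 applies: 25 − 1 = 24.
R7 applies (level before this adjustment is 24 ≥ 9, so +5): 24 + 5 = 29.
Final offense level: 29.
Criminal history: 5 prior points → Category B (3-10).
Level 29 falls in the 26-30 band.
Grid: Level 26-30 × Category B = 196-220 weeks.

196-220 weeks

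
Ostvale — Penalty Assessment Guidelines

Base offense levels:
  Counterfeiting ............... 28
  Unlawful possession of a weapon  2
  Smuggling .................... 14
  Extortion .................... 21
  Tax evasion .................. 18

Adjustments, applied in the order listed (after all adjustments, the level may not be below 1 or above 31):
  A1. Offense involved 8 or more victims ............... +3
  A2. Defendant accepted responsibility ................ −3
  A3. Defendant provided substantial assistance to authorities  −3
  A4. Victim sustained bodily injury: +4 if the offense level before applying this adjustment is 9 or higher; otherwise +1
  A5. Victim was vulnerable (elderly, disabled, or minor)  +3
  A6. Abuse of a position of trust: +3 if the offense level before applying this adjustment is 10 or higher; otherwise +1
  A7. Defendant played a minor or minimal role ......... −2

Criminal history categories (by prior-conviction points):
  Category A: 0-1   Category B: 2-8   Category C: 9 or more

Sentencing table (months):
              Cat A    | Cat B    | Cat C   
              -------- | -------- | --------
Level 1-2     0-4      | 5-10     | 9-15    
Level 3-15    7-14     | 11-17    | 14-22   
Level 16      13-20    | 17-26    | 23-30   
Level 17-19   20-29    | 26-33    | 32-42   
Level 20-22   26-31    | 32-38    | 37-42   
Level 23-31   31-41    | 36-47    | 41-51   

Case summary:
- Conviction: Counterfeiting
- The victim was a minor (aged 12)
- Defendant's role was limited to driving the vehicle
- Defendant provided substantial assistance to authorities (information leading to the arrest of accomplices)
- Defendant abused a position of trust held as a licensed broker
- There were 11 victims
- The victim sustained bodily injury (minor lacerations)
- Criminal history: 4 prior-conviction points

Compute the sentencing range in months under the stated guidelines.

36-47 months

Base offense level for counterfeiting: 28.
A1 applies: 28 + 3 = 31.
A3 applies: 31 − 3 = 28.
A4 applies (level before this adjustment is 28 ≥ 9, so +4): 28 + 4 = 32.
A5 applies: 32 + 3 = 35.
A6 applies (level before this adjustment is 35 ≥ 10, so +3): 35 + 3 = 38.
A7 applies: 38 − 2 = 36.
Level 36 exceeds the maximum of 31; capped at 31.
Final offense level: 31.
Criminal history: 4 prior points → Category B (2-8).
Level 31 falls in the 23-31 band.
Grid: Level 23-31 × Category B = 36-47 months.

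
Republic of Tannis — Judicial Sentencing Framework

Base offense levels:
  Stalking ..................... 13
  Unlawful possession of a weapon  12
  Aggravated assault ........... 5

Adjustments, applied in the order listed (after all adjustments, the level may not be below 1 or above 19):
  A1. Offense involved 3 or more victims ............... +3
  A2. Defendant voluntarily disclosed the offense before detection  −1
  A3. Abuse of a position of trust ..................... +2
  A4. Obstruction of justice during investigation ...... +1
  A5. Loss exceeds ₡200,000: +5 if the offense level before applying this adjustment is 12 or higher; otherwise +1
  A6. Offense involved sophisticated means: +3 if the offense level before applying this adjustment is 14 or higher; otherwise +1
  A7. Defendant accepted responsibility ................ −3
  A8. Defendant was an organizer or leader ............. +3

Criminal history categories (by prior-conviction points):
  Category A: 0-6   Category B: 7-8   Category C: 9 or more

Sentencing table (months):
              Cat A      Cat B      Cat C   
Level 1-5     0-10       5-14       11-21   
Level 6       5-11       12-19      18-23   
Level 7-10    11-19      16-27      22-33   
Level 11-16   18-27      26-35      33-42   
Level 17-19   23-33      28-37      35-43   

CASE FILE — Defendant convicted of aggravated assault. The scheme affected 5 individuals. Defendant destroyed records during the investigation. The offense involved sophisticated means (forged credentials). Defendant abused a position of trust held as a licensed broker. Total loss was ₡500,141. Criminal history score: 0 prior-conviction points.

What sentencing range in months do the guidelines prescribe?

18-27 months

Base offense level for aggravated assault: 5.
A1 applies: 5 + 3 = 8.
A2 does not apply.
A3 applies: 8 + 2 = 10.
A4 applies: 10 + 1 = 11.
A5 applies (level before this adjustment is 11 < 12, so +1): 11 + 1 = 12.
A6 applies (level before this adjustment is 12 < 14, so +1): 12 + 1 = 13.
A8 does not apply.
Final offense level: 13.
Criminal history: 0 prior points → Category A (0-6).
Level 13 falls in the 11-16 band.
Grid: Level 11-16 × Category A = 18-27 months.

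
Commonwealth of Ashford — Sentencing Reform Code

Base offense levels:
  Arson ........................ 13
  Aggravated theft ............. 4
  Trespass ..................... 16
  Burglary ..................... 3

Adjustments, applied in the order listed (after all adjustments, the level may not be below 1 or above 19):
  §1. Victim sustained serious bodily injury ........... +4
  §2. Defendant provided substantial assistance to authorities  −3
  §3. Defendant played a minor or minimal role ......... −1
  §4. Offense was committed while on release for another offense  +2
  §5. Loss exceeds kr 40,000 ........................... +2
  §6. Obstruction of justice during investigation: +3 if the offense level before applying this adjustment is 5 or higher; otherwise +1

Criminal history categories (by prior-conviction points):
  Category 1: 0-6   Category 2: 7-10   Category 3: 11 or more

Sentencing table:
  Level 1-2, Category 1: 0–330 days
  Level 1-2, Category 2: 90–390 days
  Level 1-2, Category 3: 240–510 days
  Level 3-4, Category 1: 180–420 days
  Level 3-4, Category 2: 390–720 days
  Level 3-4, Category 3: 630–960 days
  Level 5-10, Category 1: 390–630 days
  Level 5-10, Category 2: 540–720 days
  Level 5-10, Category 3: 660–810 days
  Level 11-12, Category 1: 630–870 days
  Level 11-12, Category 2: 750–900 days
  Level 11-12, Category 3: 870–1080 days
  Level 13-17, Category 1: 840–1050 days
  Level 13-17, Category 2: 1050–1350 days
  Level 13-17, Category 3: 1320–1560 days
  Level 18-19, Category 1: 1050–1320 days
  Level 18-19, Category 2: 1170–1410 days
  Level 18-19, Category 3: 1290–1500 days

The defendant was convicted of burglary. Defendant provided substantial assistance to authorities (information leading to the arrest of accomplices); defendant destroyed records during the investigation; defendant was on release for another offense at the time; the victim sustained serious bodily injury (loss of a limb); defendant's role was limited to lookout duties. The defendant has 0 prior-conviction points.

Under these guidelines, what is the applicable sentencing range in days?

Base offense level for burglary: 3.
§1 applies: 3 + 4 = 7.
§2 applies: 7 − 3 = 4.
§3 applies: 4 − 1 = 3.
§4 applies: 3 + 2 = 5.
§5 does not apply.
§6 applies (level before this adjustment is 5 ≥ 5, so +3): 5 + 3 = 8.
Final offense level: 8.
Criminal history: 0 prior points → Category 1 (0-6).
Level 8 falls in the 5-10 band.
Grid: Level 5-10 × Category 1 = 390-630 days.

390-630 days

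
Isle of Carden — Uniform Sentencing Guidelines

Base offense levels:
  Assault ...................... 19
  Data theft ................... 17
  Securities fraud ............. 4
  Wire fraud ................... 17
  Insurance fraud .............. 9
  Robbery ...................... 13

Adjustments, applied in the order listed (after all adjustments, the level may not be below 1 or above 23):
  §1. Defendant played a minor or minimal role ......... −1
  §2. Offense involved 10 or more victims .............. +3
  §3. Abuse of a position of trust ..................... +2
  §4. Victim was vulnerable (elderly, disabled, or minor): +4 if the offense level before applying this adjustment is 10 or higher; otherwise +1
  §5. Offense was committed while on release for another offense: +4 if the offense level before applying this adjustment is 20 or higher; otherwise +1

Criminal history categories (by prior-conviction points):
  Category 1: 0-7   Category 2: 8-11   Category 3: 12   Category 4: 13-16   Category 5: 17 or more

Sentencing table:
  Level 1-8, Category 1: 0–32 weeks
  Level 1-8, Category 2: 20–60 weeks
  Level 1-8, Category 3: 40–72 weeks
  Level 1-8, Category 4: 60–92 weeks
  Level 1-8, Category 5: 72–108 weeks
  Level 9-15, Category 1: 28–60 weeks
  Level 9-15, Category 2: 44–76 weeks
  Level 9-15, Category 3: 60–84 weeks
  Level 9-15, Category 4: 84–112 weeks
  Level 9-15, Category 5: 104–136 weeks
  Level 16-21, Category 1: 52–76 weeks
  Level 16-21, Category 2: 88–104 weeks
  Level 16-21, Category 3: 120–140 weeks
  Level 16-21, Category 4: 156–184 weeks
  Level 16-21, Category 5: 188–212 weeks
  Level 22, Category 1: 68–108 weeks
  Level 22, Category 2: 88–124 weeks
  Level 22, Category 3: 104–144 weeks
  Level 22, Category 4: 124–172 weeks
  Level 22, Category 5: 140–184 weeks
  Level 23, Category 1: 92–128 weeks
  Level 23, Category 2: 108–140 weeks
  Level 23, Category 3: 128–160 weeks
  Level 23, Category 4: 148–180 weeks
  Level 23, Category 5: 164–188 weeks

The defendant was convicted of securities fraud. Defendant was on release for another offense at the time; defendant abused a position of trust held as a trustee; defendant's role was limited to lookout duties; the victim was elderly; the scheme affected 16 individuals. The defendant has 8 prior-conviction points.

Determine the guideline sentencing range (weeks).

44-76 weeks

Base offense level for securities fraud: 4.
§1 applies: 4 − 1 = 3.
§2 applies: 3 + 3 = 6.
§3 applies: 6 + 2 = 8.
§4 applies (level before this adjustment is 8 < 10, so +1): 8 + 1 = 9.
§5 applies (level before this adjustment is 9 < 20, so +1): 9 + 1 = 10.
Final offense level: 10.
Criminal history: 8 prior points → Category 2 (8-11).
Level 10 falls in the 9-15 band.
Grid: Level 9-15 × Category 2 = 44-76 weeks.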